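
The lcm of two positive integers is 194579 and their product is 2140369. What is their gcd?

gcd·lcm = product, so gcd = 2140369/194579 = 11.

11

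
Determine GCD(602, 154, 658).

602 = 2 · 7 · 43; 154 = 2 · 7 · 11; 658 = 2 · 7 · 47
gcd takes min exponent of each prime: 2 · 7 = 14

14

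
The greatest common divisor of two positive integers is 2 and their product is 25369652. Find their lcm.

12684826

For any two positive integers, gcd × lcm equals their product. Hence lcm = 25369652 / 2 = 12684826.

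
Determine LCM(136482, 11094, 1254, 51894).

lcm(136482, 11094) = 136482·11094/gcd = 1514131308/258 = 5868726
lcm(5868726, 1254) = 5868726·1254/gcd = 7359382404/6 = 1226563734
lcm(1226563734, 51894) = 1226563734·51894/gcd = 63651298412196/6 = 10608549735366

10608549735366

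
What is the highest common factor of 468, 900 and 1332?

36

gcd(468, 900): 900 = 1·468 + 432; 468 = 1·432 + 36; 432 = 12·36 + 0 → 36
gcd(36, 1332): 1332 = 37·36 + 0 → 36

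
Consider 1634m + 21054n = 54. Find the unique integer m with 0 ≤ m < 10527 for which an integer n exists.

gcd(1634, 21054) = 2 (Euclid: 21054 = 12·1634 + 1446; 1634 = 1·1446 + 188; 1446 = 7·188 + 130; 188 = 1·130 + 58; 130 = 2·58 + 14; 58 = 4·14 + 2; 14 = 7·2 + 0), and 2 | 54.
Extended Euclid: 1634·(1456) + 21054·(-113) = 2. Scale by 27: m₀ = 39312.
General solution m = m₀ + 10527t; reducing mod 10527 gives m = 7731 (and n = -600).

7731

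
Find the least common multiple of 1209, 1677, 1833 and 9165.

12216945

1209 = 3 · 13 · 31; 1677 = 3 · 13 · 43; 1833 = 3 · 13 · 47; 9165 = 3 · 5 · 13 · 47
lcm takes max exponent of each prime: 3 · 5 · 13 · 31 · 43 · 47 = 12216945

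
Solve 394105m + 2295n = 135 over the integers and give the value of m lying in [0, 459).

54

Euclid: 394105 = 171·2295 + 1660; 2295 = 1·1660 + 635; 1660 = 2·635 + 390; 635 = 1·390 + 245; 390 = 1·245 + 145; 245 = 1·145 + 100; 145 = 1·100 + 45; 100 = 2·45 + 10; 45 = 4·10 + 5; 10 = 2·5 + 0 → gcd = 5; 135 = 5·27.
Back-substitution yields 394105·(206) + 2295·(-35375) = 5, so one solution is m = 206·27 = 5562, n = -35375·27 = -955125.
Solutions in m differ by 2295/5 = 459; the one in [0, 459) is 5562 mod 459 = 54.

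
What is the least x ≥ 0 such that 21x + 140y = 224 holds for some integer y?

Reduce mod 140: 21x ≡ 224 (mod 140). With g = gcd(21, 140) = 7 dividing 224, divide through: 3x ≡ 32 (mod 20).
Since gcd(3, 20) = 1, x ≡ 32·(3)⁻¹ ≡ 4 (mod 20). Smallest non-negative: 4.

4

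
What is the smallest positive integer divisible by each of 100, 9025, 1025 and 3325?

10360700

lcm(100, 9025) = 100·9025/gcd = 902500/25 = 36100
lcm(36100, 1025) = 36100·1025/gcd = 37002500/25 = 1480100
lcm(1480100, 3325) = 1480100·3325/gcd = 4921332500/475 = 10360700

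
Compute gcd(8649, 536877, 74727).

gcd(8649, 536877): 536877 = 62·8649 + 639; 8649 = 13·639 + 342; 639 = 1·342 + 297; 342 = 1·297 + 45; 297 = 6·45 + 27; 45 = 1·27 + 18; 27 = 1·18 + 9; 18 = 2·9 + 0 → 9
gcd(9, 74727): 74727 = 8303·9 + 0 → 9

9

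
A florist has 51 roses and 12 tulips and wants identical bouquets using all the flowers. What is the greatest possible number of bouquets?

51 = 3 · 17
12 = 2² · 3
Common: 3 = 3

3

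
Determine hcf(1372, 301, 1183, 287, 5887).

7

gcd(1372, 301): 1372 = 4·301 + 168; 301 = 1·168 + 133; 168 = 1·133 + 35; 133 = 3·35 + 28; 35 = 1·28 + 7; 28 = 4·7 + 0 → 7
gcd(7, 1183): 1183 = 169·7 + 0 → 7
gcd(7, 287): 287 = 41·7 + 0 → 7
gcd(7, 5887): 5887 = 841·7 + 0 → 7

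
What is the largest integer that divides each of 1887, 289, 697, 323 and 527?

1887 = 3 · 17 · 37; 289 = 17²; 697 = 17 · 41; 323 = 17 · 19; 527 = 17 · 31
gcd takes min exponent of each prime: 17 = 17

17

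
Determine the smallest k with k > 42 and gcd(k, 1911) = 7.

1911 = 7·273. Any k with gcd(k, 1911) = 7 is a multiple of 7, say 7s, with s coprime to 273.
Need s > 42/7, so s ≥ 7. First s ≥ 7 with gcd(s, 273) = 1 is s = 8. Thus k = 7·8 = 56.

56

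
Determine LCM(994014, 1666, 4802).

16898238

994014 = 2 · 3² · 7⁴ · 23; 1666 = 2 · 7² · 17; 4802 = 2 · 7⁴
lcm takes max exponent of each prime: 2 · 3² · 7⁴ · 17 · 23 = 16898238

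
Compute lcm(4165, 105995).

5193755

4165 = 5 · 7² · 17; 105995 = 5 · 17 · 29 · 43
max exponents: 5 · 7² · 17 · 29 · 43 = 5193755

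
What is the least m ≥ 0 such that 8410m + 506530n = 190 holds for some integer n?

19153

gcd(8410, 506530) = 10 (Euclid: 506530 = 60·8410 + 1930; 8410 = 4·1930 + 690; 1930 = 2·690 + 550; 690 = 1·550 + 140; 550 = 3·140 + 130; 140 = 1·130 + 10; 130 = 13·10 + 0), and 10 | 190.
Extended Euclid: 8410·(3674) + 506530·(-61) = 10. Scale by 19: m₀ = 69806.
General solution m = m₀ + 50653t; reducing mod 50653 gives m = 19153 (and n = -318).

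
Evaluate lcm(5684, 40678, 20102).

1161964710676

lcm(5684, 40678) = 5684·40678/gcd = 231213752/2 = 115606876
lcm(115606876, 20102) = 115606876·20102/gcd = 2323929421352/2 = 1161964710676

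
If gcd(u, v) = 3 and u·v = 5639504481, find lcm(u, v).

gcd·lcm = product, so lcm = 5639504481/3 = 1879834827.

1879834827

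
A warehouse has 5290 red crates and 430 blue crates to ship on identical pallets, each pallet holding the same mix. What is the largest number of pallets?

5290 = 2 · 5 · 23²
430 = 2 · 5 · 43
Common: 2 · 5 = 10

10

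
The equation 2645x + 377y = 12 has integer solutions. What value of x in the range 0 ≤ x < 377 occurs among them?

Euclid: 2645 = 7·377 + 6; 377 = 62·6 + 5; 6 = 1·5 + 1; 5 = 5·1 + 0 → gcd = 1; 12 = 1·12.
Back-substitution yields 2645·(63) + 377·(-442) = 1, so one solution is x = 63·12 = 756, y = -442·12 = -5304.
Solutions in x differ by 377/1 = 377; the one in [0, 377) is 756 mod 377 = 2.

2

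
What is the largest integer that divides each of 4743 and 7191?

153

Euclid: 7191 = 1·4743 + 2448; 4743 = 1·2448 + 2295; 2448 = 1·2295 + 153; 2295 = 15·153 + 0. Last nonzero remainder: 153.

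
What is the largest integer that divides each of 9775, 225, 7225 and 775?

25

gcd(9775, 225): 9775 = 43·225 + 100; 225 = 2·100 + 25; 100 = 4·25 + 0 → 25
gcd(25, 7225): 7225 = 289·25 + 0 → 25
gcd(25, 775): 775 = 31·25 + 0 → 25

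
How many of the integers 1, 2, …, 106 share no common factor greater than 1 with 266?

266 = 2·7·19. Inclusion–exclusion on these primes:
106 − ⌊106/2⌋ − ⌊106/7⌋ − ⌊106/19⌋ + ⌊106/14⌋ + ⌊106/38⌋ + ⌊106/133⌋ − ⌊106/266⌋ = 42

42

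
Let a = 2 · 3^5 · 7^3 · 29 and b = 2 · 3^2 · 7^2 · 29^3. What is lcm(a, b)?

4065597522

max exponent per prime: 2 · 3^5 · 7^3 · 29^3 = 4065597522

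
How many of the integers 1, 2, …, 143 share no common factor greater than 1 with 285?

73

Prime factors of 285: 3, 5, 19. Count integers ≤ 143 divisible by none of them.
By inclusion–exclusion: 143 − ⌊143/3⌋ − ⌊143/5⌋ − ⌊143/19⌋ + ⌊143/15⌋ + ⌊143/57⌋ + ⌊143/95⌋ − ⌊143/285⌋ = 73.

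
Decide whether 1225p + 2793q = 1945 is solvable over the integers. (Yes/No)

No

By Bézout, 1225p + 2793q = 1945 has integer solutions iff gcd(1225, 2793) | 1945.
Euclid: 2793 = 2·1225 + 343; 1225 = 3·343 + 196; 343 = 1·196 + 147; 196 = 1·147 + 49; 147 = 3·49 + 0. gcd = 49; 1945 mod 49 = 34. No.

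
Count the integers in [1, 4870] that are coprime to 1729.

1729 = 7·13·19. Inclusion–exclusion on these primes:
4870 − ⌊4870/7⌋ − ⌊4870/13⌋ − ⌊4870/19⌋ + ⌊4870/91⌋ + ⌊4870/133⌋ + ⌊4870/247⌋ − ⌊4870/1729⌋ = 3651

3651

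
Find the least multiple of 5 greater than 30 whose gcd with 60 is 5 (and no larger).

35

60 = 5·12. Any t with gcd(t, 60) = 5 is a multiple of 5, say 5s, with s coprime to 12.
Need s > 30/5, so s ≥ 7. First s ≥ 7 with gcd(s, 12) = 1 is s = 7. Thus t = 5·7 = 35.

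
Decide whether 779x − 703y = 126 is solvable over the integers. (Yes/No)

No

gcd(779, 703): 779 = 1·703 + 76; 703 = 9·76 + 19; 76 = 4·19 + 0 → 19
19 does not divide 126, so a solution does not exist.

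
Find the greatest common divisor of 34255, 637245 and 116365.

85

34255 = 5 · 13 · 17 · 31; 637245 = 3² · 5 · 7² · 17²; 116365 = 5 · 17 · 37²
gcd takes min exponent of each prime: 5 · 17 = 85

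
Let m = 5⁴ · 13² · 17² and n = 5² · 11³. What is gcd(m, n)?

min exponent per shared prime: 5² = 25

25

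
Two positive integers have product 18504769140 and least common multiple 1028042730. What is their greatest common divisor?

gcd·lcm = product, so gcd = 18504769140/1028042730 = 18.

18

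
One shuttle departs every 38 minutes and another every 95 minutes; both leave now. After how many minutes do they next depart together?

190

gcd first: 95 = 2·38 + 19; 38 = 2·19 + 0 → gcd = 19
lcm = 38·95/gcd = 3610/19 = 190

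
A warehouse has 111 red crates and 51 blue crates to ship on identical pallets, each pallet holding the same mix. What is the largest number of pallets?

3

Euclid: 111 = 2·51 + 9; 51 = 5·9 + 6; 9 = 1·6 + 3; 6 = 2·3 + 0. Last nonzero remainder: 3.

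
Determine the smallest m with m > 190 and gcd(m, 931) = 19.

209

gcd(m, 931) = 19 forces 19 | m; write m = 19s. Then gcd(19s, 19·49) = 19·gcd(s, 49), so need gcd(s, 49) = 1.
19s > 190 gives s ≥ 11. The least s ≥ 11 coprime to 49 is 11, so m = 19·11 = 209.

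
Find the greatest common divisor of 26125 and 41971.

19

26125 = 5³ · 11 · 19
41971 = 19 · 47²
Common: 19 = 19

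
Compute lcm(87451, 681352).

8512130536

87451 = 7 · 13 · 31²; 681352 = 2³ · 7 · 23³
max exponents: 2³ · 7 · 13 · 23³ · 31² = 8512130536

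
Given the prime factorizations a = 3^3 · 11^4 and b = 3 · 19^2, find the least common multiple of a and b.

max exponent per prime: 3^3 · 11^4 · 19^2 = 142705827

142705827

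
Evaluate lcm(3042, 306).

51714

3042 = 2 · 3² · 13²; 306 = 2 · 3² · 17
max exponents: 2 · 3² · 13² · 17 = 51714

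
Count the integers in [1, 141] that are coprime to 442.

442 = 2·13·17. Inclusion–exclusion on these primes:
141 − ⌊141/2⌋ − ⌊141/13⌋ − ⌊141/17⌋ + ⌊141/26⌋ + ⌊141/34⌋ + ⌊141/221⌋ − ⌊141/442⌋ = 62

62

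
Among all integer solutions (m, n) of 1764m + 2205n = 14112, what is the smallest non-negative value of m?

gcd(1764, 2205) = 441 (Euclid: 2205 = 1·1764 + 441; 1764 = 4·441 + 0), and 441 | 14112.
Extended Euclid: 1764·(-1) + 2205·(1) = 441. Scale by 32: m₀ = -32.
General solution m = m₀ + 5t; reducing mod 5 gives m = 3 (and n = 4).

3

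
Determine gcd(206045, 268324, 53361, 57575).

49

gcd(206045, 268324): 268324 = 1·206045 + 62279; 206045 = 3·62279 + 19208; 62279 = 3·19208 + 4655; 19208 = 4·4655 + 588; 4655 = 7·588 + 539; 588 = 1·539 + 49; 539 = 11·49 + 0 → 49
gcd(49, 53361): 53361 = 1089·49 + 0 → 49
gcd(49, 57575): 57575 = 1175·49 + 0 → 49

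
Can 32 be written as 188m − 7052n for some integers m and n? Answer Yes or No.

Yes

By Bézout, 188m − 7052n = 32 has integer solutions iff gcd(188, 7052) | 32.
Euclid: 7052 = 37·188 + 96; 188 = 1·96 + 92; 96 = 1·92 + 4; 92 = 23·4 + 0. gcd = 4; 32 mod 4 = 0. Yes.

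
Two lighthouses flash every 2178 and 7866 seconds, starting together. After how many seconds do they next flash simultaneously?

951786

2178 = 2 · 3² · 11²; 7866 = 2 · 3² · 19 · 23
max exponents: 2 · 3² · 11² · 19 · 23 = 951786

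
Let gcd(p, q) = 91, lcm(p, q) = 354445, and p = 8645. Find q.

Using pq = gcd(p,q)·lcm(p,q) = 91·354445 = 32254495, we get q = 32254495/8645 = 3731.

3731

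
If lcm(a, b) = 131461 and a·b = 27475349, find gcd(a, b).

From gcd × lcm = ab: gcd = 27475349 / 131461 = 209.

209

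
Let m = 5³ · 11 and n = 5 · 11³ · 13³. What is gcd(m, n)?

55

min exponent per shared prime: 5 · 11 = 55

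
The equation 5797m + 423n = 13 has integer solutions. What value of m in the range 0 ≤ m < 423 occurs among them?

274

Reduce mod 423: 5797m ≡ 13 (mod 423). With g = gcd(5797, 423) = 1 dividing 13, divide through: 5797m ≡ 13 (mod 423).
Since gcd(5797, 423) = 1, m ≡ 13·(5797)⁻¹ ≡ 274 (mod 423). Smallest non-negative: 274.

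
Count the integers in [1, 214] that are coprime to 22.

Prime factors of 22: 2, 11. Count integers ≤ 214 divisible by none of them.
By inclusion–exclusion: 214 − ⌊214/2⌋ − ⌊214/11⌋ + ⌊214/22⌋ = 97.

97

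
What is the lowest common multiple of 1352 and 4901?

1352 = 2³ · 13²; 4901 = 13² · 29
max exponents: 2³ · 13² · 29 = 39208

39208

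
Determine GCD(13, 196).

1

Euclid: 196 = 15·13 + 1; 13 = 13·1 + 0. Last nonzero remainder: 1.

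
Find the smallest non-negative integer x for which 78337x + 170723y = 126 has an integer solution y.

Reduce mod 170723: 78337x ≡ 126 (mod 170723). With g = gcd(78337, 170723) = 7 dividing 126, divide through: 11191x ≡ 18 (mod 24389).
Since gcd(11191, 24389) = 1, x ≡ 18·(11191)⁻¹ ≡ 5359 (mod 24389). Smallest non-negative: 5359.

5359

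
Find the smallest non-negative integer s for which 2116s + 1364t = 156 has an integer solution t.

314

Reduce mod 1364: 2116s ≡ 156 (mod 1364). With g = gcd(2116, 1364) = 4 dividing 156, divide through: 529s ≡ 39 (mod 341).
Since gcd(529, 341) = 1, s ≡ 39·(529)⁻¹ ≡ 314 (mod 341). Smallest non-negative: 314.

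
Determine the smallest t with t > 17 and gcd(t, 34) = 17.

gcd(t, 34) = 17 forces 17 | t; write t = 17s. Then gcd(17s, 17·2) = 17·gcd(s, 2), so need gcd(s, 2) = 1.
17s > 17 gives s ≥ 2. The least s ≥ 2 coprime to 2 is 3, so t = 17·3 = 51.

51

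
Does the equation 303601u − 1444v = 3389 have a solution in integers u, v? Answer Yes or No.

By Bézout, 303601u − 1444v = 3389 has integer solutions iff gcd(303601, 1444) | 3389.
Euclid: 303601 = 210·1444 + 361; 1444 = 4·361 + 0. gcd = 361; 3389 mod 361 = 140. No.

No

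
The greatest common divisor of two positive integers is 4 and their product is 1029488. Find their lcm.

257372

Since gcd(a,b)·lcm(a,b) = ab, lcm = 1029488/4 = 257372.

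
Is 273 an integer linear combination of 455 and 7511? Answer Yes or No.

Yes

By Bézout, 455p + 7511q = 273 has integer solutions iff gcd(455, 7511) | 273.
Euclid: 7511 = 16·455 + 231; 455 = 1·231 + 224; 231 = 1·224 + 7; 224 = 32·7 + 0. gcd = 7; 273 mod 7 = 0. Yes.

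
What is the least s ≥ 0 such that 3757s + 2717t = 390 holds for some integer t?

131

Reduce mod 2717: 3757s ≡ 390 (mod 2717). With g = gcd(3757, 2717) = 13 dividing 390, divide through: 289s ≡ 30 (mod 209).
Since gcd(289, 209) = 1, s ≡ 30·(289)⁻¹ ≡ 131 (mod 209). Smallest non-negative: 131.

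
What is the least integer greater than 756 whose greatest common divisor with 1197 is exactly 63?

Multiples of 63 above 756: 63·13, 63·14, … . Need the cofactor coprime to 1197/63 = 19.
Checking s = 13, 14, … the first with gcd(s, 19) = 1 is s = 13, giving 819.

819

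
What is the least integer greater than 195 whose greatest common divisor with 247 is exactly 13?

Multiples of 13 above 195: 13·16, 13·17, … . Need the cofactor coprime to 247/13 = 19.
Checking s = 16, 17, … the first with gcd(s, 19) = 1 is s = 16, giving 208.

208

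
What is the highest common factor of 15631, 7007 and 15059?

15631 = 7² · 11 · 29; 7007 = 7² · 11 · 13; 15059 = 11 · 37²
gcd takes min exponent of each prime: 11 = 11

11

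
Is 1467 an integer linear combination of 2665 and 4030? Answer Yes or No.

gcd(2665, 4030): 4030 = 1·2665 + 1365; 2665 = 1·1365 + 1300; 1365 = 1·1300 + 65; 1300 = 20·65 + 0 → 65
65 does not divide 1467, so a solution does not exist.

No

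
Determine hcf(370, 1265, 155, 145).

5

gcd(370, 1265): 1265 = 3·370 + 155; 370 = 2·155 + 60; 155 = 2·60 + 35; 60 = 1·35 + 25; 35 = 1·25 + 10; 25 = 2·10 + 5; 10 = 2·5 + 0 → 5
gcd(5, 155): 155 = 31·5 + 0 → 5
gcd(5, 145): 145 = 29·5 + 0 → 5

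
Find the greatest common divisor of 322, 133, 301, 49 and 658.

322 = 2 · 7 · 23; 133 = 7 · 19; 301 = 7 · 43; 49 = 7²; 658 = 2 · 7 · 47
gcd takes min exponent of each prime: 7 = 7

7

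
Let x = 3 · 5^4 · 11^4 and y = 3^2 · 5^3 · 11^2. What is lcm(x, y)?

max exponent per prime: 3^2 · 5^4 · 11^4 = 82355625

82355625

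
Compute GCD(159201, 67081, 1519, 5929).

gcd(159201, 67081): 159201 = 2·67081 + 25039; 67081 = 2·25039 + 17003; 25039 = 1·17003 + 8036; 17003 = 2·8036 + 931; 8036 = 8·931 + 588; 931 = 1·588 + 343; 588 = 1·343 + 245; 343 = 1·245 + 98; 245 = 2·98 + 49; 98 = 2·49 + 0 → 49
gcd(49, 1519): 1519 = 31·49 + 0 → 49
gcd(49, 5929): 5929 = 121·49 + 0 → 49

49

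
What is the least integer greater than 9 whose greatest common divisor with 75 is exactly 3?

Multiples of 3 above 9: 3·4, 3·5, … . Need the cofactor coprime to 75/3 = 25.
Checking s = 4, 5, … the first with gcd(s, 25) = 1 is s = 4, giving 12.

12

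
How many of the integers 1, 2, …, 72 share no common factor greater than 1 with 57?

46

Prime factors of 57: 3, 19. Count integers ≤ 72 divisible by none of them.
By inclusion–exclusion: 72 − ⌊72/3⌋ − ⌊72/19⌋ + ⌊72/57⌋ = 46.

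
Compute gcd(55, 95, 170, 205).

55 = 5 · 11; 95 = 5 · 19; 170 = 2 · 5 · 17; 205 = 5 · 41
gcd takes min exponent of each prime: 5 = 5

5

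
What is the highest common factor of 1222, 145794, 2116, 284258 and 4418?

2

1222 = 2 · 13 · 47; 145794 = 2 · 3 · 11 · 47²; 2116 = 2² · 23²; 284258 = 2 · 13² · 29²; 4418 = 2 · 47²
gcd takes min exponent of each prime: 2 = 2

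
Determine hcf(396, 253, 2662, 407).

11

gcd(396, 253): 396 = 1·253 + 143; 253 = 1·143 + 110; 143 = 1·110 + 33; 110 = 3·33 + 11; 33 = 3·11 + 0 → 11
gcd(11, 2662): 2662 = 242·11 + 0 → 11
gcd(11, 407): 407 = 37·11 + 0 → 11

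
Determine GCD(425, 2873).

17

425 = 5² · 17
2873 = 13² · 17
Common: 17 = 17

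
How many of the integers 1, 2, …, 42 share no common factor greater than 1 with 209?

209 = 11·19. Inclusion–exclusion on these primes:
42 − ⌊42/11⌋ − ⌊42/19⌋ + ⌊42/209⌋ = 37

37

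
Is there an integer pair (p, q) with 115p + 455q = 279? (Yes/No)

No

gcd(115, 455): 455 = 3·115 + 110; 115 = 1·110 + 5; 110 = 22·5 + 0 → 5
5 does not divide 279, so a solution does not exist.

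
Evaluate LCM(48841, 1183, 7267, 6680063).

48841 = 13² · 17²; 1183 = 7 · 13²; 7267 = 13² · 43; 6680063 = 13² · 29² · 47
lcm takes max exponent of each prime: 7 · 13² · 17² · 29² · 43 · 47 = 581092000307

581092000307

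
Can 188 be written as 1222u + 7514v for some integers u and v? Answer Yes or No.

gcd(1222, 7514): 7514 = 6·1222 + 182; 1222 = 6·182 + 130; 182 = 1·130 + 52; 130 = 2·52 + 26; 52 = 2·26 + 0 → 26
26 does not divide 188, so a solution does not exist.

No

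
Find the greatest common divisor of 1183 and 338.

169

Euclid: 1183 = 3·338 + 169; 338 = 2·169 + 0. Last nonzero remainder: 169.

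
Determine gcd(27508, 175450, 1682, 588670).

gcd(27508, 175450): 175450 = 6·27508 + 10402; 27508 = 2·10402 + 6704; 10402 = 1·6704 + 3698; 6704 = 1·3698 + 3006; 3698 = 1·3006 + 692; 3006 = 4·692 + 238; 692 = 2·238 + 216; 238 = 1·216 + 22; 216 = 9·22 + 18; 22 = 1·18 + 4; 18 = 4·4 + 2; 4 = 2·2 + 0 → 2
gcd(2, 1682): 1682 = 841·2 + 0 → 2
gcd(2, 588670): 588670 = 294335·2 + 0 → 2

2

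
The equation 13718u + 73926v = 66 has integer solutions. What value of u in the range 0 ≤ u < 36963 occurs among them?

Reduce mod 73926: 13718u ≡ 66 (mod 73926). With g = gcd(13718, 73926) = 2 dividing 66, divide through: 6859u ≡ 33 (mod 36963).
Since gcd(6859, 36963) = 1, u ≡ 33·(6859)⁻¹ ≡ 36672 (mod 36963). Smallest non-negative: 36672.

36672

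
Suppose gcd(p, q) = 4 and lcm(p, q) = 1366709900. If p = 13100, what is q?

417316

p·q = gcd·lcm = 4·1366709900 = 5466839600, so q = 5466839600/13100 = 417316.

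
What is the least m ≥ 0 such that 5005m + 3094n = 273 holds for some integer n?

gcd(5005, 3094) = 91 (Euclid: 5005 = 1·3094 + 1911; 3094 = 1·1911 + 1183; 1911 = 1·1183 + 728; 1183 = 1·728 + 455; 728 = 1·455 + 273; 455 = 1·273 + 182; 273 = 1·182 + 91; 182 = 2·91 + 0), and 91 | 273.
Extended Euclid: 5005·(13) + 3094·(-21) = 91. Scale by 3: m₀ = 39.
General solution m = m₀ + 34t; reducing mod 34 gives m = 5 (and n = -8).

5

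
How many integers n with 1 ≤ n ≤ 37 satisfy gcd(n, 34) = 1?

18

34 = 2·17. Inclusion–exclusion on these primes:
37 − ⌊37/2⌋ − ⌊37/17⌋ + ⌊37/34⌋ = 18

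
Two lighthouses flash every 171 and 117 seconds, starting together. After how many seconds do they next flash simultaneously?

171 = 3² · 19; 117 = 3² · 13
max exponents: 3² · 13 · 19 = 2223

2223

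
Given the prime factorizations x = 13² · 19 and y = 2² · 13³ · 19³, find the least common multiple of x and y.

max exponent per prime: 2² · 13³ · 19³ = 60276892

60276892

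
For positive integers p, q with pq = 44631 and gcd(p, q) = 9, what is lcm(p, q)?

4959

For any two positive integers, gcd × lcm equals their product. Hence lcm = 44631 / 9 = 4959.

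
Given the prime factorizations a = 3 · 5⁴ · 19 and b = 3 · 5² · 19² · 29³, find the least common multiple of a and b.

max exponent per prime: 3 · 5⁴ · 19² · 29³ = 16508304375

16508304375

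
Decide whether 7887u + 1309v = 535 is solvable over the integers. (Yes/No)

By Bézout, 7887u + 1309v = 535 has integer solutions iff gcd(7887, 1309) | 535.
Euclid: 7887 = 6·1309 + 33; 1309 = 39·33 + 22; 33 = 1·22 + 11; 22 = 2·11 + 0. gcd = 11; 535 mod 11 = 7. No.

No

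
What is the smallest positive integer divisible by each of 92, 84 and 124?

92 = 2² · 23; 84 = 2² · 3 · 7; 124 = 2² · 31
lcm takes max exponent of each prime: 2² · 3 · 7 · 23 · 31 = 59892

59892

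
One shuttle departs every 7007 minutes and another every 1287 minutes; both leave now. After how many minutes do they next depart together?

7007 = 7² · 11 · 13; 1287 = 3² · 11 · 13
max exponents: 3² · 7² · 11 · 13 = 63063

63063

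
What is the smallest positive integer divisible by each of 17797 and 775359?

gcd first: 775359 = 43·17797 + 10088; 17797 = 1·10088 + 7709; 10088 = 1·7709 + 2379; 7709 = 3·2379 + 572; 2379 = 4·572 + 91; 572 = 6·91 + 26; 91 = 3·26 + 13; 26 = 2·13 + 0 → gcd = 13
lcm = 17797·775359/gcd = 13799064123/13 = 1061466471

1061466471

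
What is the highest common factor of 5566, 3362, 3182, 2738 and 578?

5566 = 2 · 11² · 23; 3362 = 2 · 41²; 3182 = 2 · 37 · 43; 2738 = 2 · 37²; 578 = 2 · 17²
gcd takes min exponent of each prime: 2 = 2

2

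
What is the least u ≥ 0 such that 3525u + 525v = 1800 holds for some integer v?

Reduce mod 525: 3525u ≡ 1800 (mod 525). With g = gcd(3525, 525) = 75 dividing 1800, divide through: 47u ≡ 24 (mod 7).
Since gcd(47, 7) = 1, u ≡ 24·(47)⁻¹ ≡ 2 (mod 7). Smallest non-negative: 2.

2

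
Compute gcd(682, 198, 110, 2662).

22

gcd(682, 198): 682 = 3·198 + 88; 198 = 2·88 + 22; 88 = 4·22 + 0 → 22
gcd(22, 110): 110 = 5·22 + 0 → 22
gcd(22, 2662): 2662 = 121·22 + 0 → 22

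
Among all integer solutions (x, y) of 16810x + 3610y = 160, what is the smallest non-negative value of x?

Euclid: 16810 = 4·3610 + 2370; 3610 = 1·2370 + 1240; 2370 = 1·1240 + 1130; 1240 = 1·1130 + 110; 1130 = 10·110 + 30; 110 = 3·30 + 20; 30 = 1·20 + 10; 20 = 2·10 + 0 → gcd = 10; 160 = 10·16.
Back-substitution yields 16810·(131) + 3610·(-610) = 10, so one solution is x = 131·16 = 2096, y = -610·16 = -9760.
Solutions in x differ by 3610/10 = 361; the one in [0, 361) is 2096 mod 361 = 291.

291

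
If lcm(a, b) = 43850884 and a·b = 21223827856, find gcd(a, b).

484

From gcd × lcm = ab: gcd = 21223827856 / 43850884 = 484.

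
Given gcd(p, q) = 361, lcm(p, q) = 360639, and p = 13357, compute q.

9747

p·q = gcd·lcm = 361·360639 = 130190679, so q = 130190679/13357 = 9747.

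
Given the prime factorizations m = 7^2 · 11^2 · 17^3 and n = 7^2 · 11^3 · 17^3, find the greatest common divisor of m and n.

29129177

min exponent per shared prime: 7^2 · 11^2 · 17^3 = 29129177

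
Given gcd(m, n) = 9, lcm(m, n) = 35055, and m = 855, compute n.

369

Using mn = gcd(m,n)·lcm(m,n) = 9·35055 = 315495, we get n = 315495/855 = 369.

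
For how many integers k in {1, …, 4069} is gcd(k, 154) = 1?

Prime factors of 154: 2, 7, 11. Count integers ≤ 4069 divisible by none of them.
By inclusion–exclusion: 4069 − ⌊4069/2⌋ − ⌊4069/7⌋ − ⌊4069/11⌋ + ⌊4069/14⌋ + ⌊4069/22⌋ + ⌊4069/77⌋ − ⌊4069/154⌋ = 1585.

1585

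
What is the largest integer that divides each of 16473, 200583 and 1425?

57

16473 = 3 · 17² · 19; 200583 = 3³ · 17 · 19 · 23; 1425 = 3 · 5² · 19
gcd takes min exponent of each prime: 3 · 19 = 57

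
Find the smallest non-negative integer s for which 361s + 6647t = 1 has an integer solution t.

5487

Reduce mod 6647: 361s ≡ 1 (mod 6647). With g = gcd(361, 6647) = 1 dividing 1, divide through: 361s ≡ 1 (mod 6647).
Since gcd(361, 6647) = 1, s ≡ 1·(361)⁻¹ ≡ 5487 (mod 6647). Smallest non-negative: 5487.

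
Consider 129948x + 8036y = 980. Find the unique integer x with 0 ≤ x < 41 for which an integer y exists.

30

Euclid: 129948 = 16·8036 + 1372; 8036 = 5·1372 + 1176; 1372 = 1·1176 + 196; 1176 = 6·196 + 0 → gcd = 196; 980 = 196·5.
Back-substitution yields 129948·(6) + 8036·(-97) = 196, so one solution is x = 6·5 = 30, y = -97·5 = -485.
Solutions in x differ by 8036/196 = 41; the one in [0, 41) is 30 mod 41 = 30.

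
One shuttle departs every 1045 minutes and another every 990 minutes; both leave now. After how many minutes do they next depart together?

18810

gcd first: 1045 = 1·990 + 55; 990 = 18·55 + 0 → gcd = 55
lcm = 1045·990/gcd = 1034550/55 = 18810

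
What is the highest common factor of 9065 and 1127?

49

9065 = 5 · 7² · 37
1127 = 7² · 23
Common: 7² = 49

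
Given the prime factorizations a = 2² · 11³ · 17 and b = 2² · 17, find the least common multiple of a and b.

90508

max exponent per prime: 2² · 11³ · 17 = 90508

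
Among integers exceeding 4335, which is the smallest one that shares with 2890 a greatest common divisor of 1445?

Multiples of 1445 above 4335: 1445·4, 1445·5, … . Need the cofactor coprime to 2890/1445 = 2.
Checking s = 4, 5, … the first with gcd(s, 2) = 1 is s = 5, giving 7225.

7225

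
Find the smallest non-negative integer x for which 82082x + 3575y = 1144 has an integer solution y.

Euclid: 82082 = 22·3575 + 3432; 3575 = 1·3432 + 143; 3432 = 24·143 + 0 → gcd = 143; 1144 = 143·8.
Back-substitution yields 82082·(-1) + 3575·(23) = 143, so one solution is x = -1·8 = -8, y = 23·8 = 184.
Solutions in x differ by 3575/143 = 25; the one in [0, 25) is -8 mod 25 = 17.

17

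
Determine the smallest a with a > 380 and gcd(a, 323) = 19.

399

323 = 19·17. Any a with gcd(a, 323) = 19 is a multiple of 19, say 19s, with s coprime to 17.
Need s > 380/19, so s ≥ 21. First s ≥ 21 with gcd(s, 17) = 1 is s = 21. Thus a = 19·21 = 399.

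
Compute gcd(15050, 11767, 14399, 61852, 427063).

gcd(15050, 11767): 15050 = 1·11767 + 3283; 11767 = 3·3283 + 1918; 3283 = 1·1918 + 1365; 1918 = 1·1365 + 553; 1365 = 2·553 + 259; 553 = 2·259 + 35; 259 = 7·35 + 14; 35 = 2·14 + 7; 14 = 2·7 + 0 → 7
gcd(7, 14399): 14399 = 2057·7 + 0 → 7
gcd(7, 61852): 61852 = 8836·7 + 0 → 7
gcd(7, 427063): 427063 = 61009·7 + 0 → 7

7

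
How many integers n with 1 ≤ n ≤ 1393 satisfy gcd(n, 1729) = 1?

1044

1729 = 7·13·19. Inclusion–exclusion on these primes:
1393 − ⌊1393/7⌋ − ⌊1393/13⌋ − ⌊1393/19⌋ + ⌊1393/91⌋ + ⌊1393/133⌋ + ⌊1393/247⌋ − ⌊1393/1729⌋ = 1044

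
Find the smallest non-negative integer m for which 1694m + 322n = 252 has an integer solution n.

Reduce mod 322: 1694m ≡ 252 (mod 322). With g = gcd(1694, 322) = 14 dividing 252, divide through: 121m ≡ 18 (mod 23).
Since gcd(121, 23) = 1, m ≡ 18·(121)⁻¹ ≡ 3 (mod 23). Smallest non-negative: 3.

3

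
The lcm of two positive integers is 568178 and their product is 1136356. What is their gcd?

gcd·lcm = product, so gcd = 1136356/568178 = 2.

2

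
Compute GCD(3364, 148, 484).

4

gcd(3364, 148): 3364 = 22·148 + 108; 148 = 1·108 + 40; 108 = 2·40 + 28; 40 = 1·28 + 12; 28 = 2·12 + 4; 12 = 3·4 + 0 → 4
gcd(4, 484): 484 = 121·4 + 0 → 4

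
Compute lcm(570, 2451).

24510

570 = 2 · 3 · 5 · 19; 2451 = 3 · 19 · 43
max exponents: 2 · 3 · 5 · 19 · 43 = 24510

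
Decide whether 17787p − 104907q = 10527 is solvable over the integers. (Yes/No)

Yes

gcd(17787, 104907): 104907 = 5·17787 + 15972; 17787 = 1·15972 + 1815; 15972 = 8·1815 + 1452; 1815 = 1·1452 + 363; 1452 = 4·363 + 0 → 363
363 divides 10527, so a solution exists.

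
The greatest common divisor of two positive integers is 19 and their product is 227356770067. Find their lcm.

gcd·lcm = product, so lcm = 227356770067/19 = 11966145793.

11966145793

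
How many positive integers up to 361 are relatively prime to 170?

170 = 2·5·17. Inclusion–exclusion on these primes:
361 − ⌊361/2⌋ − ⌊361/5⌋ − ⌊361/17⌋ + ⌊361/10⌋ + ⌊361/34⌋ + ⌊361/85⌋ − ⌊361/170⌋ = 136

136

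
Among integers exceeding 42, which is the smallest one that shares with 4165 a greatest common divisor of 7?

Multiples of 7 above 42: 7·7, 7·8, … . Need the cofactor coprime to 4165/7 = 595.
Checking s = 7, 8, … the first with gcd(s, 595) = 1 is s = 8, giving 56.

56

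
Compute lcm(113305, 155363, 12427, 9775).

2024391542225

113305 = 5 · 17 · 31 · 43; 155363 = 13 · 17 · 19 · 37; 12427 = 17² · 43; 9775 = 5² · 17 · 23
lcm takes max exponent of each prime: 5² · 13 · 17² · 19 · 23 · 31 · 37 · 43 = 2024391542225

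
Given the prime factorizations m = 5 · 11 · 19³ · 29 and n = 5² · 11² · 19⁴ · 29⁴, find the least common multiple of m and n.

max exponent per prime: 5² · 11² · 19⁴ · 29⁴ = 278825040783025

278825040783025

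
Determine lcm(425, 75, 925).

47175

lcm(425, 75) = 425·75/gcd = 31875/25 = 1275
lcm(1275, 925) = 1275·925/gcd = 1179375/25 = 47175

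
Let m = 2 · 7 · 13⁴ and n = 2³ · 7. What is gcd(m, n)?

14

min exponent per shared prime: 2 · 7 = 14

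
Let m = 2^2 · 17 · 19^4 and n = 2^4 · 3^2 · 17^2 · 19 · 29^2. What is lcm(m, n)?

max exponent per prime: 2^4 · 3^2 · 17^2 · 19^4 · 29^2 = 4561111976976

4561111976976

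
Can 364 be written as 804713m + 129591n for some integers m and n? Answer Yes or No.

Yes

gcd(804713, 129591): 804713 = 6·129591 + 27167; 129591 = 4·27167 + 20923; 27167 = 1·20923 + 6244; 20923 = 3·6244 + 2191; 6244 = 2·2191 + 1862; 2191 = 1·1862 + 329; 1862 = 5·329 + 217; 329 = 1·217 + 112; 217 = 1·112 + 105; 112 = 1·105 + 7; 105 = 15·7 + 0 → 7
7 divides 364, so a solution exists.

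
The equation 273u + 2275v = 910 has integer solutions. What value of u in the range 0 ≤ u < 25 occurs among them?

Euclid: 2275 = 8·273 + 91; 273 = 3·91 + 0 → gcd = 91; 910 = 91·10.
Back-substitution yields 273·(-8) + 2275·(1) = 91, so one solution is u = -8·10 = -80, v = 1·10 = 10.
Solutions in u differ by 2275/91 = 25; the one in [0, 25) is -80 mod 25 = 20.

20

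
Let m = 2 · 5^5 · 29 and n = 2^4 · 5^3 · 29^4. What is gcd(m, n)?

7250

min exponent per shared prime: 2 · 5^3 · 29 = 7250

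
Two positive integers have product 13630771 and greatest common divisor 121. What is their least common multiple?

Since gcd(m,n)·lcm(m,n) = mn, lcm = 13630771/121 = 112651.

112651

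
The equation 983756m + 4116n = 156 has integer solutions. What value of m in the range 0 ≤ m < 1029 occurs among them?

648

Euclid: 983756 = 239·4116 + 32; 4116 = 128·32 + 20; 32 = 1·20 + 12; 20 = 1·12 + 8; 12 = 1·8 + 4; 8 = 2·4 + 0 → gcd = 4; 156 = 4·39.
Back-substitution yields 983756·(386) + 4116·(-92257) = 4, so one solution is m = 386·39 = 15054, n = -92257·39 = -3598023.
Solutions in m differ by 4116/4 = 1029; the one in [0, 1029) is 15054 mod 1029 = 648.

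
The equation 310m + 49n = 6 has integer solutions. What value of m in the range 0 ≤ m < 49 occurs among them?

Euclid: 310 = 6·49 + 16; 49 = 3·16 + 1; 16 = 16·1 + 0 → gcd = 1; 6 = 1·6.
Back-substitution yields 310·(-3) + 49·(19) = 1, so one solution is m = -3·6 = -18, n = 19·6 = 114.
Solutions in m differ by 49/1 = 49; the one in [0, 49) is -18 mod 49 = 31.

31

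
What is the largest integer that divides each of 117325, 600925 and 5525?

325

gcd(117325, 600925): 600925 = 5·117325 + 14300; 117325 = 8·14300 + 2925; 14300 = 4·2925 + 2600; 2925 = 1·2600 + 325; 2600 = 8·325 + 0 → 325
gcd(325, 5525): 5525 = 17·325 + 0 → 325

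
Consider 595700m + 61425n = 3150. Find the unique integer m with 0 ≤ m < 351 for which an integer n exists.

225

Reduce mod 61425: 595700m ≡ 3150 (mod 61425). With g = gcd(595700, 61425) = 175 dividing 3150, divide through: 3404m ≡ 18 (mod 351).
Since gcd(3404, 351) = 1, m ≡ 18·(3404)⁻¹ ≡ 225 (mod 351). Smallest non-negative: 225.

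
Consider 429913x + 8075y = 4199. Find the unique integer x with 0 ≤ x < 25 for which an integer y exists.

23

Reduce mod 8075: 429913x ≡ 4199 (mod 8075). With g = gcd(429913, 8075) = 323 dividing 4199, divide through: 1331x ≡ 13 (mod 25).
Since gcd(1331, 25) = 1, x ≡ 13·(1331)⁻¹ ≡ 23 (mod 25). Smallest non-negative: 23.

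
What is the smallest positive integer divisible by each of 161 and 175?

4025

161 = 7 · 23; 175 = 5² · 7
max exponents: 5² · 7 · 23 = 4025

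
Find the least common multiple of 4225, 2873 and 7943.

4225 = 5² · 13²; 2873 = 13² · 17; 7943 = 13² · 47
lcm takes max exponent of each prime: 5² · 13² · 17 · 47 = 3375775

3375775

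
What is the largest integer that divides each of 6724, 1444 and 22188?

gcd(6724, 1444): 6724 = 4·1444 + 948; 1444 = 1·948 + 496; 948 = 1·496 + 452; 496 = 1·452 + 44; 452 = 10·44 + 12; 44 = 3·12 + 8; 12 = 1·8 + 4; 8 = 2·4 + 0 → 4
gcd(4, 22188): 22188 = 5547·4 + 0 → 4

4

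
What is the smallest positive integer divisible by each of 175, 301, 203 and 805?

5019175

175 = 5² · 7; 301 = 7 · 43; 203 = 7 · 29; 805 = 5 · 7 · 23
lcm takes max exponent of each prime: 5² · 7 · 23 · 29 · 43 = 5019175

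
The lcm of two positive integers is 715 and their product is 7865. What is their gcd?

From gcd × lcm = pq: gcd = 7865 / 715 = 11.

11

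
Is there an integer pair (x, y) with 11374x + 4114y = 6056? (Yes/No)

By Bézout, 11374x + 4114y = 6056 has integer solutions iff gcd(11374, 4114) | 6056.
Euclid: 11374 = 2·4114 + 3146; 4114 = 1·3146 + 968; 3146 = 3·968 + 242; 968 = 4·242 + 0. gcd = 242; 6056 mod 242 = 6. No.

No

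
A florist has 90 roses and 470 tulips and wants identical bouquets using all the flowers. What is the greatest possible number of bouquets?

10

Euclid: 470 = 5·90 + 20; 90 = 4·20 + 10; 20 = 2·10 + 0. Last nonzero remainder: 10.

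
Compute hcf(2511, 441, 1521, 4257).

2511 = 3⁴ · 31; 441 = 3² · 7²; 1521 = 3² · 13²; 4257 = 3² · 11 · 43
gcd takes min exponent of each prime: 3² = 9

9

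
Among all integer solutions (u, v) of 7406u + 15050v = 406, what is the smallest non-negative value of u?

gcd(7406, 15050) = 14 (Euclid: 15050 = 2·7406 + 238; 7406 = 31·238 + 28; 238 = 8·28 + 14; 28 = 2·14 + 0), and 14 | 406.
Extended Euclid: 7406·(-506) + 15050·(249) = 14. Scale by 29: u₀ = -14674.
General solution u = u₀ + 1075t; reducing mod 1075 gives u = 376 (and v = -185).

376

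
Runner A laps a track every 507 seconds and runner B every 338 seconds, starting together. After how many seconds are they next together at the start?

gcd first: 507 = 1·338 + 169; 338 = 2·169 + 0 → gcd = 169
lcm = 507·338/gcd = 171366/169 = 1014

1014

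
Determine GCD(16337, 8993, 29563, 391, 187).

gcd(16337, 8993): 16337 = 1·8993 + 7344; 8993 = 1·7344 + 1649; 7344 = 4·1649 + 748; 1649 = 2·748 + 153; 748 = 4·153 + 136; 153 = 1·136 + 17; 136 = 8·17 + 0 → 17
gcd(17, 29563): 29563 = 1739·17 + 0 → 17
gcd(17, 391): 391 = 23·17 + 0 → 17
gcd(17, 187): 187 = 11·17 + 0 → 17

17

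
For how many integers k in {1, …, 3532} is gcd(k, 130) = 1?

130 = 2·5·13. Inclusion–exclusion on these primes:
3532 − ⌊3532/2⌋ − ⌊3532/5⌋ − ⌊3532/13⌋ + ⌊3532/10⌋ + ⌊3532/26⌋ + ⌊3532/65⌋ − ⌊3532/130⌋ = 1304

1304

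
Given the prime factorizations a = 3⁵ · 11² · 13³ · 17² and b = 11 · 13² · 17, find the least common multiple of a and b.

18668934999

max exponent per prime: 3⁵ · 11² · 13³ · 17² = 18668934999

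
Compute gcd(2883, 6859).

1

Euclid: 6859 = 2·2883 + 1093; 2883 = 2·1093 + 697; 1093 = 1·697 + 396; 697 = 1·396 + 301; 396 = 1·301 + 95; 301 = 3·95 + 16; 95 = 5·16 + 15; 16 = 1·15 + 1; 15 = 15·1 + 0. Last nonzero remainder: 1.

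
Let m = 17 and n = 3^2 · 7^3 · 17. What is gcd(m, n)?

min exponent per shared prime: 17 = 17

17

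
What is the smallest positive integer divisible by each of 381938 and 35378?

381938 = 2 · 19² · 23²; 35378 = 2 · 7² · 19²
max exponents: 2 · 7² · 19² · 23² = 18714962

18714962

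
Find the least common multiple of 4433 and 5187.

1768767

4433 = 11 · 13 · 31; 5187 = 3 · 7 · 13 · 19
max exponents: 3 · 7 · 11 · 13 · 19 · 31 = 1768767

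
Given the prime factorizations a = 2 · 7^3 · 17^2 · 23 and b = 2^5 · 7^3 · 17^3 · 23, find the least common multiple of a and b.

max exponent per prime: 2^5 · 7^3 · 17^3 · 23 = 1240277024

1240277024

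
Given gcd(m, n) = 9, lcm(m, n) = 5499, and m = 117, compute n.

m·n = gcd·lcm = 9·5499 = 49491, so n = 49491/117 = 423.

423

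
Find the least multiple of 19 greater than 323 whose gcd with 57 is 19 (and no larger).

57 = 19·3. Any t with gcd(t, 57) = 19 is a multiple of 19, say 19s, with s coprime to 3.
Need s > 323/19, so s ≥ 18. First s ≥ 18 with gcd(s, 3) = 1 is s = 19. Thus t = 19·19 = 361.

361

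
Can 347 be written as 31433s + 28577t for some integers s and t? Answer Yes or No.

By Bézout, 31433s + 28577t = 347 has integer solutions iff gcd(31433, 28577) | 347.
Euclid: 31433 = 1·28577 + 2856; 28577 = 10·2856 + 17; 2856 = 168·17 + 0. gcd = 17; 347 mod 17 = 7. No.

No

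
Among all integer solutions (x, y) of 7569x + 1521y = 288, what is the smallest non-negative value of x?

Reduce mod 1521: 7569x ≡ 288 (mod 1521). With g = gcd(7569, 1521) = 9 dividing 288, divide through: 841x ≡ 32 (mod 169).
Since gcd(841, 169) = 1, x ≡ 32·(841)⁻¹ ≡ 161 (mod 169). Smallest non-negative: 161.

161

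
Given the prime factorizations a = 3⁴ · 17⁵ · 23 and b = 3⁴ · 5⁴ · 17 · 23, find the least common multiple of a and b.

1653245994375

max exponent per prime: 3⁴ · 5⁴ · 17⁵ · 23 = 1653245994375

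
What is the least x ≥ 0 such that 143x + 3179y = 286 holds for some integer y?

gcd(143, 3179) = 11 (Euclid: 3179 = 22·143 + 33; 143 = 4·33 + 11; 33 = 3·11 + 0), and 11 | 286.
Extended Euclid: 143·(89) + 3179·(-4) = 11. Scale by 26: x₀ = 2314.
General solution x = x₀ + 289t; reducing mod 289 gives x = 2 (and y = 0).

2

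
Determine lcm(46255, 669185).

46255 = 5 · 11 · 29²; 669185 = 5 · 11 · 23³
max exponents: 5 · 11 · 23³ · 29² = 562784585

562784585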